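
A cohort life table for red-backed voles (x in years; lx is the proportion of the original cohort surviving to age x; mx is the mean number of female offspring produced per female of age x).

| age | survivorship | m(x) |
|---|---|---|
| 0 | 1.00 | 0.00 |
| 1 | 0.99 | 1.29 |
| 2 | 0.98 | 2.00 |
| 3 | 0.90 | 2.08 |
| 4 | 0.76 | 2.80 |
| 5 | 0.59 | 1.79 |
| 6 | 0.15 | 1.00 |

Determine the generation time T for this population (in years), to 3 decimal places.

3.021

lx·mx: 0, 1.2771, 1.96, 1.872, 2.128, 1.0561, 0.15 → R0 = 8.4432
x·lx·mx: 0, 1.2771, 3.92, 5.616, 8.512, 5.2805, 0.9 → Σ = 25.5056
T = 25.5056 / 8.4432 = 3.020845… → 3.021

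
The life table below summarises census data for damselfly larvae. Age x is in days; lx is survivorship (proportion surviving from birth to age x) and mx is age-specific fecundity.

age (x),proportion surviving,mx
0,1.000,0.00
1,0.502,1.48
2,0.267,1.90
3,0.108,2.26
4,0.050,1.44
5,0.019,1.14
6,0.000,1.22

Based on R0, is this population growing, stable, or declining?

growing

R0 = Σ lx·mx = 0 + 0.74296 + 0.5073 + 0.24408 + 0.072 + 0.02166 + 0 = 1.588
R0 > 1, so the population is growing.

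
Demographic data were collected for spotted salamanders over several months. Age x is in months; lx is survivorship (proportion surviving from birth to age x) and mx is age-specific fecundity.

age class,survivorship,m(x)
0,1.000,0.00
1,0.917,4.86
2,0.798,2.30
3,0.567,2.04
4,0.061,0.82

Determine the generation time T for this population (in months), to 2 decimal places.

lx·mx: 0, 4.45662, 1.8354, 1.15668, 0.05002 → R0 = 7.49872
x·lx·mx: 0, 4.45662, 3.6708, 3.47004, 0.20008 → Σ = 11.79754
T = 11.79754 / 7.49872 = 1.573274… → 1.57

1.57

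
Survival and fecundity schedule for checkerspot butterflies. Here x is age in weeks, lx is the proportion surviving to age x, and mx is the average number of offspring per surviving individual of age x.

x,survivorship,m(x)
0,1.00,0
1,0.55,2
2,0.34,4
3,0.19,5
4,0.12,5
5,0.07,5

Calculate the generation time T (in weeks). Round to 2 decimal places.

2.48

lx·mx: 0, 1.1, 1.36, 0.95, 0.6, 0.35 → R0 = 4.36
x·lx·mx: 0, 1.1, 2.72, 2.85, 2.4, 1.75 → Σ = 10.82
T = 10.82 / 4.36 = 2.481651… → 2.48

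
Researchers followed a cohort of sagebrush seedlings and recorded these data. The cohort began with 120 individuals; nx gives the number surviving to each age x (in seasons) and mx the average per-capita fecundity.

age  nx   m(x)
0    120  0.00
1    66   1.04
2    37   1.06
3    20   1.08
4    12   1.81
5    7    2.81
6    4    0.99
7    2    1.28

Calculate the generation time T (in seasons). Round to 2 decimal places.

lx = nx/n0 = nx/120: 1, 0.55, 0.30833…, 0.16667…, 0.1, 0.05833…, 0.03333…, 0.01667…
lx·mx: 0, 0.572, 0.326833…, 0.18…, 0.181, 0.163917…, 0.033…, 0.021333… → R0 = 1.478083…
x·lx·mx: 0, 0.572, 0.653667…, 0.54…, 0.724, 0.819583…, 0.198…, 0.149333… → Σ = 3.656583…
T = 3.656583… / 1.478083… = 2.473868… → 2.47

2.47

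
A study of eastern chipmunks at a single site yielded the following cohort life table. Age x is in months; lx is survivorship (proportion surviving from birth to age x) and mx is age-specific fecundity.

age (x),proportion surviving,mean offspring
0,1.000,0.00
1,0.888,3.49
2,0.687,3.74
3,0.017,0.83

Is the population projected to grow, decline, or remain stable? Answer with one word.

growing

R0 = Σ lx·mx = 0 + 3.09912 + 2.56938 + 0.01411 = 5.68261
R0 > 1, so the population is growing.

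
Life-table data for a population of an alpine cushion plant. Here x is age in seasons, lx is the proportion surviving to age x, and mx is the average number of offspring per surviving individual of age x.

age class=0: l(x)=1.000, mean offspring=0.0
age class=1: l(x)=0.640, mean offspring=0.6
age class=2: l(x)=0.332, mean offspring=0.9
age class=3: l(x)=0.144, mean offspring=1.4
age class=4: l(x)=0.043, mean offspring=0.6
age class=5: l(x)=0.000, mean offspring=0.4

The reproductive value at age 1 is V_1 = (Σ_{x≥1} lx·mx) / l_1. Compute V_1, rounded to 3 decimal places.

lx·mx for x ≥ 1: 0.384, 0.2988, 0.2016, 0.0258, 0 → sum = 0.9102
V_1 = 0.9102 / l_1 = 0.9102 / 0.64 = 1.422188… → 1.422

1.422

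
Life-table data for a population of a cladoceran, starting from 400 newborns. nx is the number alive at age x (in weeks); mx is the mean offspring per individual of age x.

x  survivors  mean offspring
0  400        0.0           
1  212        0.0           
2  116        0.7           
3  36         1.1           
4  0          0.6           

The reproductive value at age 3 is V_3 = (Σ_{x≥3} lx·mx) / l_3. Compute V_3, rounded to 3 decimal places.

1.100

lx = nx/n0 = nx/400: 1, 0.53, 0.29, 0.09, 0
lx·mx for x ≥ 3: 0.099, 0 → sum = 0.099
V_3 = 0.099 / l_3 = 0.099 / 0.09 = 1.1 → 1.100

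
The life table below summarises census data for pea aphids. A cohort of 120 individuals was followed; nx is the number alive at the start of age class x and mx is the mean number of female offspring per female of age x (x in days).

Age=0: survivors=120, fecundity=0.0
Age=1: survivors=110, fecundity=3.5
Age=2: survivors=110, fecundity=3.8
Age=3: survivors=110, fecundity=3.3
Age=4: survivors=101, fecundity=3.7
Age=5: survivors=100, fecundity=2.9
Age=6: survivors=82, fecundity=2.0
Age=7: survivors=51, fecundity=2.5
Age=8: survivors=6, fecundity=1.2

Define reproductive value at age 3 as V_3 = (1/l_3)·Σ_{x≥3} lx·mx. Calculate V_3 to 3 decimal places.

lx = nx/n0 = nx/120: 1, 0.91667…, 0.91667…, 0.91667…, 0.84167…, 0.83333…, 0.68333…, 0.425, 0.05
lx·mx for x ≥ 3: 3.025…, 3.114167…, 2.416667…, 1.366667…, 1.0625, 0.06 → sum = 11.045…
V_3 = 11.045… / l_3 = 11.045… / 0.916667… = 12.049091… → 12.049

12.049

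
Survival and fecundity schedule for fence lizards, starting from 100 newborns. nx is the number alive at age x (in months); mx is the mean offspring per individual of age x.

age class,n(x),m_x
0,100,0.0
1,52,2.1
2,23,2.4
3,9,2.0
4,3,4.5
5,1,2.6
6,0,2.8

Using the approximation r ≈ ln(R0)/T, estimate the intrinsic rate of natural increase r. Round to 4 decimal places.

lx = nx/n0 = nx/100: 1, 0.52, 0.23, 0.09, 0.03, 0.01, 0
R0 = Σ lx·mx = 0 + 1.092 + 0.552 + 0.18 + 0.135 + 0.026 + 0 = 1.985
Σ x·lx·mx = 3.406; T = 3.406/1.985 = 1.71587…
r ≈ ln(R0)/T = ln(1.985)/1.71587… = 0.399575… → 0.3996

0.3996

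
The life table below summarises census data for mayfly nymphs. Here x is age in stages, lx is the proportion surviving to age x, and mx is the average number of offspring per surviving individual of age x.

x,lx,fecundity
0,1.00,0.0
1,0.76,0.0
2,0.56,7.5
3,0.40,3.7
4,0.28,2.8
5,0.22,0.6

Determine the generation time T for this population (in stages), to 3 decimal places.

lx·mx: 0, 0, 4.2, 1.48, 0.784, 0.132 → R0 = 6.596
x·lx·mx: 0, 0, 8.4, 4.44, 3.136, 0.66 → Σ = 16.636
T = 16.636 / 6.596 = 2.522135… → 2.522

2.522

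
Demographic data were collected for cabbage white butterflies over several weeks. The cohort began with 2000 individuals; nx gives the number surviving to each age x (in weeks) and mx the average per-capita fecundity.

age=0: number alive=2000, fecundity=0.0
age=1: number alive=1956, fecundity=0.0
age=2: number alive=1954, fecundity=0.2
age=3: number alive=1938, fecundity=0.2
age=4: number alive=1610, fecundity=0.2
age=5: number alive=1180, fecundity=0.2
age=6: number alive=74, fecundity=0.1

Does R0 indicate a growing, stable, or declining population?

declining

lx = nx/n0 = nx/2000: 1, 0.978, 0.977, 0.969, 0.805, 0.59, 0.037
R0 = Σ lx·mx = 0 + 0 + 0.1954 + 0.1938 + 0.161 + 0.118 + 0.0037 = 0.6719
R0 < 1, so the population is declining.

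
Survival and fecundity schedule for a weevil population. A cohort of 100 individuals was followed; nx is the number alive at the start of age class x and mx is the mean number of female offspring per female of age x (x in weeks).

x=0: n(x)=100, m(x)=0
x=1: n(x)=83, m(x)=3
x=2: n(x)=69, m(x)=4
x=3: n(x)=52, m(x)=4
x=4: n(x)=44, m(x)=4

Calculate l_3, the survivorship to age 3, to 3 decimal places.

0.520

l_3 = n_3/n_0 = 52/100 = 0.52 → 0.520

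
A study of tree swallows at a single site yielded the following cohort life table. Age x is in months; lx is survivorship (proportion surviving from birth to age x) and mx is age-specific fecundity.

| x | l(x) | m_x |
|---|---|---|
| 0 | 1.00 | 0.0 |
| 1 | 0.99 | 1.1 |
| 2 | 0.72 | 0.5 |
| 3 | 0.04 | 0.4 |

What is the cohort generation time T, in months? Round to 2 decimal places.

1.27

lx·mx: 0, 1.089, 0.36, 0.016 → R0 = 1.465
x·lx·mx: 0, 1.089, 0.72, 0.048 → Σ = 1.857
T = 1.857 / 1.465 = 1.267577… → 1.27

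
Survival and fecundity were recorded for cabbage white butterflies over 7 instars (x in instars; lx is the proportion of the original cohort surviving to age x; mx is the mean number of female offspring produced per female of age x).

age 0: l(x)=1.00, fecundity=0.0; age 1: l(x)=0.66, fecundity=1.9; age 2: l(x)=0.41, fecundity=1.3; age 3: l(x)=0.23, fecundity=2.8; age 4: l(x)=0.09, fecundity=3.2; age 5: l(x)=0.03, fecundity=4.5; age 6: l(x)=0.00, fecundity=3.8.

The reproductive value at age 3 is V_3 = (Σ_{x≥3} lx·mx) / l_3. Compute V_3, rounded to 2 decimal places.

4.64

lx·mx for x ≥ 3: 0.644, 0.288, 0.135, 0 → sum = 1.067
V_3 = 1.067 / l_3 = 1.067 / 0.23 = 4.63913… → 4.64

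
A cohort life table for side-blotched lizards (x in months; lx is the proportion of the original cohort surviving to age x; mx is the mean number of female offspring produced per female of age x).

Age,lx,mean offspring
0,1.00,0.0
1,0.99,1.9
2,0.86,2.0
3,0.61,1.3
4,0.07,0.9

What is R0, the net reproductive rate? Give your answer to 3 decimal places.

lx·mx by age: 0, 1.881, 1.72, 0.793, 0.063
R0 = Σ lx·mx = 4.457 → 4.457

4.457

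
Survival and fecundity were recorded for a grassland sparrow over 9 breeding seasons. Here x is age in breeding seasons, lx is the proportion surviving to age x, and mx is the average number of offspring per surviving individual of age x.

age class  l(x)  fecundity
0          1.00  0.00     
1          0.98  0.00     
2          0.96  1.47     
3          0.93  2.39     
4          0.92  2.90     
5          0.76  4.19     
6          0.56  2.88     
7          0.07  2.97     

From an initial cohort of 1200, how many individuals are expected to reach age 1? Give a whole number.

1176

Expected survivors = N0 · l_1 = 1200 × 0.98 = 1176 → 1176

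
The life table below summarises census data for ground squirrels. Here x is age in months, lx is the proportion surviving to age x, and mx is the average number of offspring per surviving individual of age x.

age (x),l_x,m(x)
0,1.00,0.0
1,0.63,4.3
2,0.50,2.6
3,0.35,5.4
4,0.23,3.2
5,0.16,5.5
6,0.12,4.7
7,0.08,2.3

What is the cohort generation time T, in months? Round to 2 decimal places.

lx·mx: 0, 2.709, 1.3, 1.89, 0.736, 0.88, 0.564, 0.184 → R0 = 8.263
x·lx·mx: 0, 2.709, 2.6, 5.67, 2.944, 4.4, 3.384, 1.288 → Σ = 22.995
T = 22.995 / 8.263 = 2.782888… → 2.78

2.78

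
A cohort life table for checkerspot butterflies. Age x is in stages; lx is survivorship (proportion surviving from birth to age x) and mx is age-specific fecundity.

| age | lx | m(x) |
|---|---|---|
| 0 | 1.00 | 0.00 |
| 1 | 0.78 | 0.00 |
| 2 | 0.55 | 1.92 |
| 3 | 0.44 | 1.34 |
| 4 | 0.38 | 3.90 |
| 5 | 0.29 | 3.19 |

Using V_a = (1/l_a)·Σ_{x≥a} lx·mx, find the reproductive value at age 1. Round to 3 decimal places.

5.196

lx·mx for x ≥ 1: 0, 1.056, 0.5896, 1.482, 0.9251 → sum = 4.0527
V_1 = 4.0527 / l_1 = 4.0527 / 0.78 = 5.195769… → 5.196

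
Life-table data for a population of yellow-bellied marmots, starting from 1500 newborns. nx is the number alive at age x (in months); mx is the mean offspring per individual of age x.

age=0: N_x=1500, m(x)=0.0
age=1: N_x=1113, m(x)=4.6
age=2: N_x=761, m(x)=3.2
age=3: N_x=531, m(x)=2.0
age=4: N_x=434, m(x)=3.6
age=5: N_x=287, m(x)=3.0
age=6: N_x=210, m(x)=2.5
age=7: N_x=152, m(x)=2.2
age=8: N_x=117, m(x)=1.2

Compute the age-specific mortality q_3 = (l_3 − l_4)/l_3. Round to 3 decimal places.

lx = nx/n0 = nx/1500: 1, 0.742, 0.50733…, 0.354, 0.28933…, 0.19133…, 0.14, 0.10133…, 0.078
q_3 = (l_3 − l_4) / l_3 = (0.354 − 0.289333…) / 0.354
     = 0.064667… / 0.354 = 0.182674… → 0.183

0.183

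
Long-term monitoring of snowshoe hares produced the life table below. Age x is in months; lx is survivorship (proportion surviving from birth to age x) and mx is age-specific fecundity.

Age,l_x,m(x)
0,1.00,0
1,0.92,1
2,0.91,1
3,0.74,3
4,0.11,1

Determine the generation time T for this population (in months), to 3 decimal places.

lx·mx: 0, 0.92, 0.91, 2.22, 0.11 → R0 = 4.16
x·lx·mx: 0, 0.92, 1.82, 6.66, 0.44 → Σ = 9.84
T = 9.84 / 4.16 = 2.365385… → 2.365

2.365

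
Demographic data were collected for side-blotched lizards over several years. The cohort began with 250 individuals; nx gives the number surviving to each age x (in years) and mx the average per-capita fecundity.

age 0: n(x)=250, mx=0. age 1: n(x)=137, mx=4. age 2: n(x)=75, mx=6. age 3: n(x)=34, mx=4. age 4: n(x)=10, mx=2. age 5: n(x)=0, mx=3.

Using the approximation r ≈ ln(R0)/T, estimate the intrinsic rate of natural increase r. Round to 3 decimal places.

0.912

lx = nx/n0 = nx/250: 1, 0.548, 0.3, 0.136, 0.04, 0
R0 = Σ lx·mx = 0 + 2.192 + 1.8 + 0.544 + 0.08 + 0 = 4.616
Σ x·lx·mx = 7.744; T = 7.744/4.616 = 1.67764…
r ≈ ln(R0)/T = ln(4.616)/1.67764… = 0.91171… → 0.912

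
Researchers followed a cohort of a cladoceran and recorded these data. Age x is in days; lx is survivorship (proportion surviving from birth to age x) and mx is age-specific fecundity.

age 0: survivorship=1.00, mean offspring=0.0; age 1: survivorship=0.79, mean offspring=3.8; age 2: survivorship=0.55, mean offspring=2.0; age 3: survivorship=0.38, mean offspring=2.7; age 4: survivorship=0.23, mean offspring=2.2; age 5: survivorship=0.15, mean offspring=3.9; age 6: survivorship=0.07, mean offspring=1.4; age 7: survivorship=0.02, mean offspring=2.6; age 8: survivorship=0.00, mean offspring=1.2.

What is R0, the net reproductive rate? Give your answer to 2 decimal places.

6.37

lx·mx by age: 0, 3.002, 1.1, 1.026, 0.506, 0.585, 0.098, 0.052, 0
R0 = Σ lx·mx = 6.369 → 6.37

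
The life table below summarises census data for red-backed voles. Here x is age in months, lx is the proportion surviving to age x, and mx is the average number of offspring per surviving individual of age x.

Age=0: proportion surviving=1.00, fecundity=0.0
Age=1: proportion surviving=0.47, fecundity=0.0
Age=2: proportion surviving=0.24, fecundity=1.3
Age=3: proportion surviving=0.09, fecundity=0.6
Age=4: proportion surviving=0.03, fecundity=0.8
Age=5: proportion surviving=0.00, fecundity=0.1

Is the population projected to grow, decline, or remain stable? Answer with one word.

declining

R0 = Σ lx·mx = 0 + 0 + 0.312 + 0.054 + 0.024 + 0 = 0.39
R0 < 1, so the population is declining.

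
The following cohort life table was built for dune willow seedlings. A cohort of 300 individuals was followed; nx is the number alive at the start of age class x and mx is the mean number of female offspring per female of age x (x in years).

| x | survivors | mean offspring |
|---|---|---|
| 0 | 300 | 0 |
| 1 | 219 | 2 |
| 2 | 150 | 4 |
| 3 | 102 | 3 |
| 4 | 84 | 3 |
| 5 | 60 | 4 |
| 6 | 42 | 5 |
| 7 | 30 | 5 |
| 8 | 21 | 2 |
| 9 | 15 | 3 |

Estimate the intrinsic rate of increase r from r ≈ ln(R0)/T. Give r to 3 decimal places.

0.593

lx = nx/n0 = nx/300: 1, 0.73, 0.5, 0.34, 0.28, 0.2, 0.14, 0.1, 0.07, 0.05
R0 = Σ lx·mx = 0 + 1.46 + 2 + 1.02 + 0.84 + 0.8 + 0.7 + 0.5 + 0.14 + 0.15 = 7.61
Σ x·lx·mx = 26.05; T = 26.05/7.61 = 3.42313…
r ≈ ln(R0)/T = ln(7.61)/3.42313… = 0.59287… → 0.593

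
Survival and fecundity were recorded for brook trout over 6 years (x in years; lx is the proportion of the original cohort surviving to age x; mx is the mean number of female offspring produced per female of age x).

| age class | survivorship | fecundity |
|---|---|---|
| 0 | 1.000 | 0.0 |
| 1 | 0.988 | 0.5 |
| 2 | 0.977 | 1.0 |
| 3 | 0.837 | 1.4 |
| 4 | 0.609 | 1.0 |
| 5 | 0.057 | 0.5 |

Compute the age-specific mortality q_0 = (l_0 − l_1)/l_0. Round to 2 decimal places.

0.01

q_0 = (l_0 − l_1) / l_0 = (1 − 0.988) / 1
     = 0.012 / 1 = 0.012 → 0.01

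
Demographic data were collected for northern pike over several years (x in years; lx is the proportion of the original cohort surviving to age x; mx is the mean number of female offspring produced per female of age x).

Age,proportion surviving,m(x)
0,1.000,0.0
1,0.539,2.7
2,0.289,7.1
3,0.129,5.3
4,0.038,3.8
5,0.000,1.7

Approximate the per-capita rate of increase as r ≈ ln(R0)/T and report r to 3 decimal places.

0.777

R0 = Σ lx·mx = 0 + 1.4553 + 2.0519 + 0.6837 + 0.1444 + 0 = 4.3353
Σ x·lx·mx = 8.1878; T = 8.1878/4.3353 = 1.88864…
r ≈ ln(R0)/T = ln(4.3353)/1.88864… = 0.77664… → 0.777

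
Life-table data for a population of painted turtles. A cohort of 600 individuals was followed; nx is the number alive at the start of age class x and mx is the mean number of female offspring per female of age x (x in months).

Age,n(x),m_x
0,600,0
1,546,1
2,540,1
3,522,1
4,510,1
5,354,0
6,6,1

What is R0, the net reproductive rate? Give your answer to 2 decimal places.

3.54

lx = nx/n0 = nx/600: 1, 0.91, 0.9, 0.87, 0.85, 0.59, 0.01
lx·mx by age: 0, 0.91, 0.9, 0.87, 0.85, 0, 0.01
R0 = Σ lx·mx = 3.54 → 3.54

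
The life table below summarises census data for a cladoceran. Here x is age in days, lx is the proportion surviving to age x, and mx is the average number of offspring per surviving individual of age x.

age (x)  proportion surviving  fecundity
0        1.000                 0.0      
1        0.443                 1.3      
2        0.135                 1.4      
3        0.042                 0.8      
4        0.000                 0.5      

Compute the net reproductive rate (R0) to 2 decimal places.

lx·mx by age: 0, 0.5759, 0.189, 0.0336, 0
R0 = Σ lx·mx = 0.7985 → 0.80

0.80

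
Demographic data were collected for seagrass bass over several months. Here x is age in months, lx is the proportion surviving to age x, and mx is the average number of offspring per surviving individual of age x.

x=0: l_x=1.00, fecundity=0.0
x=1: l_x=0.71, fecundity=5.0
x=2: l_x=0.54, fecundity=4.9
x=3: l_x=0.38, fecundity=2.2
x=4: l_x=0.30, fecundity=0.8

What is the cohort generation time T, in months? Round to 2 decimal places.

1.69

lx·mx: 0, 3.55, 2.646, 0.836, 0.24 → R0 = 7.272
x·lx·mx: 0, 3.55, 5.292, 2.508, 0.96 → Σ = 12.31
T = 12.31 / 7.272 = 1.692794… → 1.69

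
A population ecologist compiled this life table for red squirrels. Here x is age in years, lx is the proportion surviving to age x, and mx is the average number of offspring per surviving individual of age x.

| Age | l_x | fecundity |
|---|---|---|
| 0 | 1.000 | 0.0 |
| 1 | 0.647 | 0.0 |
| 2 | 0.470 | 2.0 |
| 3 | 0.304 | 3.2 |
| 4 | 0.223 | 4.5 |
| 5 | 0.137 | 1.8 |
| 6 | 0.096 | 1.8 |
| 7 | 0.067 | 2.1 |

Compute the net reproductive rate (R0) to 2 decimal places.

3.48

lx·mx by age: 0, 0, 0.94, 0.9728, 1.0035, 0.2466, 0.1728, 0.1407
R0 = Σ lx·mx = 3.4764 → 3.48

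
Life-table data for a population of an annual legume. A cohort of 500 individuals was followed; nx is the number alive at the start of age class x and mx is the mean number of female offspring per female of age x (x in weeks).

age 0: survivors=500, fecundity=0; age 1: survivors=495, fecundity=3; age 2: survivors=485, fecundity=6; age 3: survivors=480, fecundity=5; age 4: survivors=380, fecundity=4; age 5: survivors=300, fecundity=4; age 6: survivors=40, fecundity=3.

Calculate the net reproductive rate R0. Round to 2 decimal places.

lx = nx/n0 = nx/500: 1, 0.99, 0.97, 0.96, 0.76, 0.6, 0.08
lx·mx by age: 0, 2.97, 5.82, 4.8, 3.04, 2.4, 0.24
R0 = Σ lx·mx = 19.27 → 19.27

19.27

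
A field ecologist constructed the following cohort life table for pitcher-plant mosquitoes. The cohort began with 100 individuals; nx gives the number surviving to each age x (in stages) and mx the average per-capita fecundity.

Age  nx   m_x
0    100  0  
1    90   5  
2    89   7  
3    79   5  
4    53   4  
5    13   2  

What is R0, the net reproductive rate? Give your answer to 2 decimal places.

17.06

lx = nx/n0 = nx/100: 1, 0.9, 0.89, 0.79, 0.53, 0.13
lx·mx by age: 0, 4.5, 6.23, 3.95, 2.12, 0.26
R0 = Σ lx·mx = 17.06 → 17.06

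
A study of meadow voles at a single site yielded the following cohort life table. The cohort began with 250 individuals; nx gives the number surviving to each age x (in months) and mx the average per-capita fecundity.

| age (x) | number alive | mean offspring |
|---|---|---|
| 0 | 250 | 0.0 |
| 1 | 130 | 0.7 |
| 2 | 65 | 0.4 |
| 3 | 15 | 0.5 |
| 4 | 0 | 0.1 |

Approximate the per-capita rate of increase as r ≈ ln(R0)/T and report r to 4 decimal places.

lx = nx/n0 = nx/250: 1, 0.52, 0.26, 0.06, 0
R0 = Σ lx·mx = 0 + 0.364 + 0.104 + 0.03 + 0 = 0.498
Σ x·lx·mx = 0.662; T = 0.662/0.498 = 1.32932…
r ≈ ln(R0)/T = ln(0.498)/1.32932… = -0.524446… → -0.5244

-0.5244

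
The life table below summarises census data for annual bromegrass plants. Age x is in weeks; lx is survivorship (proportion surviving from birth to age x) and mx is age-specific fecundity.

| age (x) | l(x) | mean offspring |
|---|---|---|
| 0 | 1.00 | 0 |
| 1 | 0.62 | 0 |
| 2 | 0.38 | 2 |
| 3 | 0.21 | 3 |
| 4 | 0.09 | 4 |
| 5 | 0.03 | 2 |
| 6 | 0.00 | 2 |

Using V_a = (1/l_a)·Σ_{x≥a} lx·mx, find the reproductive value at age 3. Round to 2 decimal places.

lx·mx for x ≥ 3: 0.63, 0.36, 0.06, 0 → sum = 1.05
V_3 = 1.05 / l_3 = 1.05 / 0.21 = 5 → 5.00

5.00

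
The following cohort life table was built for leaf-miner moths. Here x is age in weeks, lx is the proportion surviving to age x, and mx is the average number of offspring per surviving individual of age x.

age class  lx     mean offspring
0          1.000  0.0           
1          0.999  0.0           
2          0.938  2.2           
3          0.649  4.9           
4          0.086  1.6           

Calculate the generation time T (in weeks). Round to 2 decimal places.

lx·mx: 0, 0, 2.0636, 3.1801, 0.1376 → R0 = 5.3813
x·lx·mx: 0, 0, 4.1272, 9.5403, 0.5504 → Σ = 14.2179
T = 14.2179 / 5.3813 = 2.642094… → 2.64

2.64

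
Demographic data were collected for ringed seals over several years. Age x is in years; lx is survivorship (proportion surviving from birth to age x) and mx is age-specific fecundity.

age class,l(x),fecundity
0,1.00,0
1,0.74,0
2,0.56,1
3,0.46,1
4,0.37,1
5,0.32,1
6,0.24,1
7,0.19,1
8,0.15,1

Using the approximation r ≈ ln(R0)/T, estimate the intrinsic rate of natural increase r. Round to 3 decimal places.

R0 = Σ lx·mx = 0 + 0 + 0.56 + 0.46 + 0.37 + 0.32 + 0.24 + 0.19 + 0.15 = 2.29
Σ x·lx·mx = 9.55; T = 9.55/2.29 = 4.17031…
r ≈ ln(R0)/T = ln(2.29)/4.17031… = 0.19868… → 0.199

0.199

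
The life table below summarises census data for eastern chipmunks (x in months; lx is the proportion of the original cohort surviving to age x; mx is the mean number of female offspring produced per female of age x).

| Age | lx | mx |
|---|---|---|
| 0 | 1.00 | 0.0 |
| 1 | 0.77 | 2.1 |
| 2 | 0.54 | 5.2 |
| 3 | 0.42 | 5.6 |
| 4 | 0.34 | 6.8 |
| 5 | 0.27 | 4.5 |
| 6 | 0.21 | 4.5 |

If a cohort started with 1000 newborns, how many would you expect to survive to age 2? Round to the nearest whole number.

Expected survivors = N0 · l_2 = 1000 × 0.54 = 540 → 540

540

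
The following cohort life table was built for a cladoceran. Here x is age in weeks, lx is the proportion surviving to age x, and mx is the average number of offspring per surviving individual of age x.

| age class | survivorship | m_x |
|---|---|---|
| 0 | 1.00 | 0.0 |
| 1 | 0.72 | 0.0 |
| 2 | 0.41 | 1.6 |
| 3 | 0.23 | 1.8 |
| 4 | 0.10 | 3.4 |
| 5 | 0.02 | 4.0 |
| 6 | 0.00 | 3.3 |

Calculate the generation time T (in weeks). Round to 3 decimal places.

2.895

lx·mx: 0, 0, 0.656, 0.414, 0.34, 0.08, 0 → R0 = 1.49
x·lx·mx: 0, 0, 1.312, 1.242, 1.36, 0.4, 0 → Σ = 4.314
T = 4.314 / 1.49 = 2.895302… → 2.895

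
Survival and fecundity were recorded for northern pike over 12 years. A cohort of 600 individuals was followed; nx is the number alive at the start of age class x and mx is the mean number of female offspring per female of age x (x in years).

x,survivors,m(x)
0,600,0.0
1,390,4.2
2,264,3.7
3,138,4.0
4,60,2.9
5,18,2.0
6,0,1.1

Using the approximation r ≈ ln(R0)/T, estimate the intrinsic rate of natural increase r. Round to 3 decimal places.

lx = nx/n0 = nx/600: 1, 0.65, 0.44, 0.23, 0.1, 0.03, 0
R0 = Σ lx·mx = 0 + 2.73 + 1.628 + 0.92 + 0.29 + 0.06 + 0 = 5.628
Σ x·lx·mx = 10.206; T = 10.206/5.628 = 1.81343…
r ≈ ln(R0)/T = ln(5.628)/1.81343… = 0.95275… → 0.953

0.953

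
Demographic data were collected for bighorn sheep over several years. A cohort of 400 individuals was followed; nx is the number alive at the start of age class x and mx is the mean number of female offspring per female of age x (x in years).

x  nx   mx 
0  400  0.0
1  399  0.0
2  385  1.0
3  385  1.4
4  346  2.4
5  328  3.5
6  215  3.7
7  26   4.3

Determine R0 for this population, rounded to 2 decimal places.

9.52

lx = nx/n0 = nx/400: 1, 0.9975, 0.9625, 0.9625, 0.865, 0.82, 0.5375, 0.065
lx·mx by age: 0, 0, 0.9625, 1.3475, 2.076, 2.87, 1.98875, 0.2795
R0 = Σ lx·mx = 9.52425 → 9.52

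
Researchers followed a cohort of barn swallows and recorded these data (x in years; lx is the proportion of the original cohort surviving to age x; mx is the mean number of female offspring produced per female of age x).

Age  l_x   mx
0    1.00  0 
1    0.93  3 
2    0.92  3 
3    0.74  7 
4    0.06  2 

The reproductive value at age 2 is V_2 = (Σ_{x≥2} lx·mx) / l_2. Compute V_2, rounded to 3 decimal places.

lx·mx for x ≥ 2: 2.76, 5.18, 0.12 → sum = 8.06
V_2 = 8.06 / l_2 = 8.06 / 0.92 = 8.76087… → 8.761

8.761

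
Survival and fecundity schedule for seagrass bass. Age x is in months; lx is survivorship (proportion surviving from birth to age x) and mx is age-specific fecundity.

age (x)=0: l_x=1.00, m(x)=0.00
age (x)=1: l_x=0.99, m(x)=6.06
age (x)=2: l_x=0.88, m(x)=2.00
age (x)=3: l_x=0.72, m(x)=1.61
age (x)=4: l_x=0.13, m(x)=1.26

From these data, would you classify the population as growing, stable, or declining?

R0 = Σ lx·mx = 0 + 5.9994 + 1.76 + 1.1592 + 0.1638 = 9.0824
R0 > 1, so the population is growing.

growing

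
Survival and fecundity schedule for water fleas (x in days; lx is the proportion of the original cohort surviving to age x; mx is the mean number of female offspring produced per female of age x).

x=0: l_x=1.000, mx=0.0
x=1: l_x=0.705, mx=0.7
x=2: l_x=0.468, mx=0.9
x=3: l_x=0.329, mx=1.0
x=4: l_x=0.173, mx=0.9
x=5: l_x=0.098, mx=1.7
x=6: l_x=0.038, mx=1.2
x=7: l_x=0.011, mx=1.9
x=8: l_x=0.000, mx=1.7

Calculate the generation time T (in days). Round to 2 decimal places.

2.57

lx·mx: 0, 0.4935, 0.4212, 0.329, 0.1557, 0.1666, 0.0456, 0.0209, 0 → R0 = 1.6325
x·lx·mx: 0, 0.4935, 0.8424, 0.987, 0.6228, 0.833, 0.2736, 0.1463, 0 → Σ = 4.1986
T = 4.1986 / 1.6325 = 2.571884… → 2.57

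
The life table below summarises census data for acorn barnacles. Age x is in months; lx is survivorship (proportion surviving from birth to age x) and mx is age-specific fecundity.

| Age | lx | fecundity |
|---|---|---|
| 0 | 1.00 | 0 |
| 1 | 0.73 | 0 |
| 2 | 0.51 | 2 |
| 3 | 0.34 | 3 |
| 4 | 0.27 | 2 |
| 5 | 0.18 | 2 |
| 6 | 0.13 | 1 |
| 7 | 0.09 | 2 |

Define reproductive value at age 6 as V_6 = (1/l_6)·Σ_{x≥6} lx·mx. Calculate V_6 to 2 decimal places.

lx·mx for x ≥ 6: 0.13, 0.18 → sum = 0.31
V_6 = 0.31 / l_6 = 0.31 / 0.13 = 2.384615… → 2.38

2.38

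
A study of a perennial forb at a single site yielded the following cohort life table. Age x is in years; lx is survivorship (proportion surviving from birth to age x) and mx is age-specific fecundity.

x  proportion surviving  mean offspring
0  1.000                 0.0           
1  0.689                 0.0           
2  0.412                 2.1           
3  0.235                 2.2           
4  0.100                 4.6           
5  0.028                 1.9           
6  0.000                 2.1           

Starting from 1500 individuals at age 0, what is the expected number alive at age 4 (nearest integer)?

Expected survivors = N0 · l_4 = 1500 × 0.100 = 150 → 150

150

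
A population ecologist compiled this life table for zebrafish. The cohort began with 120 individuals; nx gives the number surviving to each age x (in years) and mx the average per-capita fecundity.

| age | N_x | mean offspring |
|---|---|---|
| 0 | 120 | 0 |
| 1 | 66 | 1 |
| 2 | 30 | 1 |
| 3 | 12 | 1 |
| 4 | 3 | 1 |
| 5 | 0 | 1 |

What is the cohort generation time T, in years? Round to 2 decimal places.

lx = nx/n0 = nx/120: 1, 0.55, 0.25, 0.1, 0.025, 0
lx·mx: 0, 0.55, 0.25, 0.1, 0.025, 0 → R0 = 0.925
x·lx·mx: 0, 0.55, 0.5, 0.3, 0.1, 0 → Σ = 1.45
T = 1.45 / 0.925 = 1.567568… → 1.57

1.57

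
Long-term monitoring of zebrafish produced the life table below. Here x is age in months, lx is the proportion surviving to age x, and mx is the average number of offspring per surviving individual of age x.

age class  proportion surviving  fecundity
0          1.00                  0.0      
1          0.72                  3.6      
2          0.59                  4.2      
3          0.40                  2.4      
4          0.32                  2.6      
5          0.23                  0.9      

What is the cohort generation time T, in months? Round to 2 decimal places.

lx·mx: 0, 2.592, 2.478, 0.96, 0.832, 0.207 → R0 = 7.069
x·lx·mx: 0, 2.592, 4.956, 2.88, 3.328, 1.035 → Σ = 14.791
T = 14.791 / 7.069 = 2.092375… → 2.09

2.09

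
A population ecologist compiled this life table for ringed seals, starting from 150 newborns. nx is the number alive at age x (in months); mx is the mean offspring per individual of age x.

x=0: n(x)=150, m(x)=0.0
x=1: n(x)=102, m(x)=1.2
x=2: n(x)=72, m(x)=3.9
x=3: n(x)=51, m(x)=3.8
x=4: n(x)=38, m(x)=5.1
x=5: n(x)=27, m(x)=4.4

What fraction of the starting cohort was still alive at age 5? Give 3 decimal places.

l_5 = n_5/n_0 = 27/150 = 0.18 → 0.180

0.180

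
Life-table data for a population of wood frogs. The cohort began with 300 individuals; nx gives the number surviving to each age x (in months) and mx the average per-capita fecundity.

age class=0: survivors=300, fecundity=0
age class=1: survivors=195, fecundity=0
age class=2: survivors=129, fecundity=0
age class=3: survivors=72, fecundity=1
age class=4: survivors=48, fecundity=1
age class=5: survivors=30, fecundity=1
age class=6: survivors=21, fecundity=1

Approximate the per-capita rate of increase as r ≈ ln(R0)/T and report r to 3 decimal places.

lx = nx/n0 = nx/300: 1, 0.65, 0.43, 0.24, 0.16, 0.1, 0.07
R0 = Σ lx·mx = 0 + 0 + 0 + 0.24 + 0.16 + 0.1 + 0.07 = 0.57
Σ x·lx·mx = 2.28; T = 2.28/0.57 = 4
r ≈ ln(R0)/T = ln(0.57)/4 = -0.14053… → -0.141

-0.141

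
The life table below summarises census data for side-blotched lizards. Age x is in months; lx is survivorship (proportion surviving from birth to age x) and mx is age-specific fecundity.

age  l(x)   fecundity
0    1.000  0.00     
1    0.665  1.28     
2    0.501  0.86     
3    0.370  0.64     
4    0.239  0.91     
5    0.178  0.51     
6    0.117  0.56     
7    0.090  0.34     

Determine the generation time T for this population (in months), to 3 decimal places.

2.264

lx·mx: 0, 0.8512, 0.43086, 0.2368, 0.21749, 0.09078, 0.06552, 0.0306 → R0 = 1.92325
x·lx·mx: 0, 0.8512, 0.86172, 0.7104, 0.86996, 0.4539, 0.39312, 0.2142 → Σ = 4.3545
T = 4.3545 / 1.92325 = 2.264136… → 2.264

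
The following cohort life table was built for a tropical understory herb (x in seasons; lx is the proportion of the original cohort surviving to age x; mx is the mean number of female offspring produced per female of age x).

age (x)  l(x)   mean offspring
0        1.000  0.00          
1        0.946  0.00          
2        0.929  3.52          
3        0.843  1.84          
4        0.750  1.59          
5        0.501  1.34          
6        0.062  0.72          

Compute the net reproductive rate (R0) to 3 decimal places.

lx·mx by age: 0, 0, 3.27008, 1.55112, 1.1925, 0.67134, 0.04464
R0 = Σ lx·mx = 6.72968 → 6.730

6.730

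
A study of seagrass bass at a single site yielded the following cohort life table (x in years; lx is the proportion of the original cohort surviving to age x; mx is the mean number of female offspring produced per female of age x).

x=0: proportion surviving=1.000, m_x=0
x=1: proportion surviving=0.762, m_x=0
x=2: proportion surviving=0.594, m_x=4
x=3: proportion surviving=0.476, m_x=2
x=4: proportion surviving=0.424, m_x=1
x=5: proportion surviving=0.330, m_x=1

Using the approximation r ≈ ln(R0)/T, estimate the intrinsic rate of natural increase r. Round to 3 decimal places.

R0 = Σ lx·mx = 0 + 0 + 2.376 + 0.952 + 0.424 + 0.33 = 4.082
Σ x·lx·mx = 10.954; T = 10.954/4.082 = 2.68349…
r ≈ ln(R0)/T = ln(4.082)/2.68349… = 0.52416… → 0.524

0.524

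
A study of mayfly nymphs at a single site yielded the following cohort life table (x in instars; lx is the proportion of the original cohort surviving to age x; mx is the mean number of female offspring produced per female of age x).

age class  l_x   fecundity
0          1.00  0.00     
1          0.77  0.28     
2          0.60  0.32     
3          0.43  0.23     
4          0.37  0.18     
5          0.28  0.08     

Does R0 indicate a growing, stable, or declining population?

R0 = Σ lx·mx = 0 + 0.2156 + 0.192 + 0.0989 + 0.0666 + 0.0224 = 0.5955
R0 < 1, so the population is declining.

declining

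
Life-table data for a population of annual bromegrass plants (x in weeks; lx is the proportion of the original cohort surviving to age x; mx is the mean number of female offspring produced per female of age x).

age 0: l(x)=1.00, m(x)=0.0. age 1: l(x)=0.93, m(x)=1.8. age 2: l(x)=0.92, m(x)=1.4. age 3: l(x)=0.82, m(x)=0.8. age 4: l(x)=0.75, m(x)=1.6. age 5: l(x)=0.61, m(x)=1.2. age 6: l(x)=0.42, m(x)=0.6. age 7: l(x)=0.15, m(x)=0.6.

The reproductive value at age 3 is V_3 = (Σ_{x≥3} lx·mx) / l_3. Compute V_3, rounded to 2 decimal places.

3.57

lx·mx for x ≥ 3: 0.656, 1.2, 0.732, 0.252, 0.09 → sum = 2.93
V_3 = 2.93 / l_3 = 2.93 / 0.82 = 3.573171… → 3.57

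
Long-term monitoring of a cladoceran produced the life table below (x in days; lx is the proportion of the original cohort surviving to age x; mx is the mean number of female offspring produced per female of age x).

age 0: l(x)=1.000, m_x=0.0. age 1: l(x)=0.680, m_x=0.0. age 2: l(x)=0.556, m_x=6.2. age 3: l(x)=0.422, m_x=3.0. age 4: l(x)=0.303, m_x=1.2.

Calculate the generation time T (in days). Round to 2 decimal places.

lx·mx: 0, 0, 3.4472, 1.266, 0.3636 → R0 = 5.0768
x·lx·mx: 0, 0, 6.8944, 3.798, 1.4544 → Σ = 12.1468
T = 12.1468 / 5.0768 = 2.39261… → 2.39

2.39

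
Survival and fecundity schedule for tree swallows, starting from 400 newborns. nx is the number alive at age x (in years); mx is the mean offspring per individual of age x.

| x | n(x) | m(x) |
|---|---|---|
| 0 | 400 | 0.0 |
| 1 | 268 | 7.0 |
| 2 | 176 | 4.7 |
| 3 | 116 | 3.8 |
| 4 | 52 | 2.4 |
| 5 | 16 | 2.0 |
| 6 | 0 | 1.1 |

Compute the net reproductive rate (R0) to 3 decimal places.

lx = nx/n0 = nx/400: 1, 0.67, 0.44, 0.29, 0.13, 0.04, 0
lx·mx by age: 0, 4.69, 2.068, 1.102, 0.312, 0.08, 0
R0 = Σ lx·mx = 8.252 → 8.252

8.252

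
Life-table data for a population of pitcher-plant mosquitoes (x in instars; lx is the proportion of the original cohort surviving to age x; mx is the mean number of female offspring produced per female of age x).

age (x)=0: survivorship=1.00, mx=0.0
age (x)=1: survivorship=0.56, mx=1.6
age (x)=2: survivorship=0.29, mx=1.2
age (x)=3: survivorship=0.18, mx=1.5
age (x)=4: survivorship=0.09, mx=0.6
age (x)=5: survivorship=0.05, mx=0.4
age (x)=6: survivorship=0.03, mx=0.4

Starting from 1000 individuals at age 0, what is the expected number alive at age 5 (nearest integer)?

50

Expected survivors = N0 · l_5 = 1000 × 0.05 = 50 → 50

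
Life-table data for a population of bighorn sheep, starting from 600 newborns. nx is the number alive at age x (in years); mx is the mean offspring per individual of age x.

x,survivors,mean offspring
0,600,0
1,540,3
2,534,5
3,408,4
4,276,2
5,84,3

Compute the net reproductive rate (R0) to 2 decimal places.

lx = nx/n0 = nx/600: 1, 0.9, 0.89, 0.68, 0.46, 0.14
lx·mx by age: 0, 2.7, 4.45, 2.72, 0.92, 0.42
R0 = Σ lx·mx = 11.21 → 11.21

11.21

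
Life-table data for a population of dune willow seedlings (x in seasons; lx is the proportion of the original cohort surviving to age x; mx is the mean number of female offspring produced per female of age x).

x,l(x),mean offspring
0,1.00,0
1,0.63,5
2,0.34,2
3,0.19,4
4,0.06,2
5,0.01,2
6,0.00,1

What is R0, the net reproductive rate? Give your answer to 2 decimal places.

lx·mx by age: 0, 3.15, 0.68, 0.76, 0.12, 0.02, 0
R0 = Σ lx·mx = 4.73 → 4.73

4.73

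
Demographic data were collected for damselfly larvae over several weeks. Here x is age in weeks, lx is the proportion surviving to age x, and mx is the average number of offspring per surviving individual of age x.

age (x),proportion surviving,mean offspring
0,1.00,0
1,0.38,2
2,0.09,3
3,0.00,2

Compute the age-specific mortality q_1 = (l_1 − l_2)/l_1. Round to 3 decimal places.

q_1 = (l_1 − l_2) / l_1 = (0.38 − 0.09) / 0.38
     = 0.29 / 0.38 = 0.763158… → 0.763

0.763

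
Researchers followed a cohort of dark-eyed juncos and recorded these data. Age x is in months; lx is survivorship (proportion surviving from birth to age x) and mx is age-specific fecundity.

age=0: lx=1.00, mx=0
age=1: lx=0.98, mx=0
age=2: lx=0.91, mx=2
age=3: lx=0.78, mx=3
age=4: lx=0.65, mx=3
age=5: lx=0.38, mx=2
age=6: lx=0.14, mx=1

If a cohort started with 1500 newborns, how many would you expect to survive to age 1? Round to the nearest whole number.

Expected survivors = N0 · l_1 = 1500 × 0.98 = 1470 → 1470

1470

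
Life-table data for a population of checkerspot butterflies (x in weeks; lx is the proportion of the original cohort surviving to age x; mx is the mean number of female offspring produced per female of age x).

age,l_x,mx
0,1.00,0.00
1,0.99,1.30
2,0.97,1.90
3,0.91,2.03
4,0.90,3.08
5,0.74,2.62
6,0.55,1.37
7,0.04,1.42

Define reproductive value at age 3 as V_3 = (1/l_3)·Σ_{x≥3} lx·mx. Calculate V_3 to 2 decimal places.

lx·mx for x ≥ 3: 1.8473, 2.772, 1.9388, 0.7535, 0.0568 → sum = 7.3684
V_3 = 7.3684 / l_3 = 7.3684 / 0.91 = 8.097143… → 8.10

8.10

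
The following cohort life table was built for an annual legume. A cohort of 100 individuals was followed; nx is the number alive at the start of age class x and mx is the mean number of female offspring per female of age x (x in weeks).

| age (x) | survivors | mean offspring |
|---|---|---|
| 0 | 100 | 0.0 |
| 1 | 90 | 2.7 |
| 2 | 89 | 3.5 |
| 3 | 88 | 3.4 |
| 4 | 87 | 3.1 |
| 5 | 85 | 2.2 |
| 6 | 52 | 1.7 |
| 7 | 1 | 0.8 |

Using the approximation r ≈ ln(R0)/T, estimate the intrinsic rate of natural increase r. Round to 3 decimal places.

lx = nx/n0 = nx/100: 1, 0.9, 0.89, 0.88, 0.87, 0.85, 0.52, 0.01
R0 = Σ lx·mx = 0 + 2.43 + 3.115 + 2.992 + 2.697 + 1.87 + 0.884 + 0.008 = 13.996
Σ x·lx·mx = 43.134; T = 43.134/13.996 = 3.08188…
r ≈ ln(R0)/T = ln(13.996)/3.08188… = 0.85622… → 0.856

0.856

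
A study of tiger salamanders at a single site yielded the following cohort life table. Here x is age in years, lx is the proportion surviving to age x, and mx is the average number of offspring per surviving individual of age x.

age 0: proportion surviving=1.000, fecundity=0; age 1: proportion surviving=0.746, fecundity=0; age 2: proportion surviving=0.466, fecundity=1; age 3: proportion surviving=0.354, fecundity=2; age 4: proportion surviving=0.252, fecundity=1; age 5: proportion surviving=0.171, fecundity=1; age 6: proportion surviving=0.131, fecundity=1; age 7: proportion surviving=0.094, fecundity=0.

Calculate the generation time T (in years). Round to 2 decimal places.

lx·mx: 0, 0, 0.466, 0.708, 0.252, 0.171, 0.131, 0 → R0 = 1.728
x·lx·mx: 0, 0, 0.932, 2.124, 1.008, 0.855, 0.786, 0 → Σ = 5.705
T = 5.705 / 1.728 = 3.301505… → 3.30

3.30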